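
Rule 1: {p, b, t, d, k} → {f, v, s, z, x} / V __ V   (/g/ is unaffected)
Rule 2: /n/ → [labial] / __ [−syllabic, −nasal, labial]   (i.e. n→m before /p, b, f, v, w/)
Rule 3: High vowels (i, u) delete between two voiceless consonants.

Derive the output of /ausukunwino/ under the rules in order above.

ausxumwino

Rule 1 (intervocalic spirantization): /k/ is a stop between vowels /u/ and /u/, so it spirantizes to the fricative [x]. /ausukunwino/ → ausuxunwino.
Rule 2 (nasal place assimilation): /n/ precedes the labial consonant /w/, so it assimilates in place to [m]. /ausuxunwino/ → ausuxumwino.
Rule 3 (high vowel syncope): /u/ is a high vowel flanked by voiceless consonants /s/ and /x/, so it deletes. /ausuxumwino/ → ausxumwino.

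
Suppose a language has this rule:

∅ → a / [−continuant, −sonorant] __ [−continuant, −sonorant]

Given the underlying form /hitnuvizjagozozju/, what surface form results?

No segment of /hitnuvizjagozozju/ meets the structural description of the rule, so the form surfaces unchanged.

hitnuvizjagozozju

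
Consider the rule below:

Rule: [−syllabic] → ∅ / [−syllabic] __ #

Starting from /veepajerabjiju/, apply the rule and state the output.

veepajerabjiju

No segment of /veepajerabjiju/ meets the structural description of the rule, so the form surfaces unchanged.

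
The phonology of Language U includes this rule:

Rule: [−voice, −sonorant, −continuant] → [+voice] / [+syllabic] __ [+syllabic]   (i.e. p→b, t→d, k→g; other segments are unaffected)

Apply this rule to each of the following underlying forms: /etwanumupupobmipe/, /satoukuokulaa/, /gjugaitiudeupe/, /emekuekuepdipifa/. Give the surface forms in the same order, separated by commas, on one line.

/etwanumupupobmipe/: /p/ is a voiceless stop between vowels /u/ and /u/, so it voices to [b]. /p/ is a voiceless stop between vowels /u/ and /o/, so it voices to [b]. /p/ is a voiceless stop between vowels /i/ and /e/, so it voices to [b]. → [etwanumububobmibe].
/satoukuokulaa/: /t/ is a voiceless stop between vowels /a/ and /o/, so it voices to [d]. /k/ is a voiceless stop between vowels /u/ and /u/, so it voices to [g]. /k/ is a voiceless stop between vowels /o/ and /u/, so it voices to [g]. → [sadouguogulaa].
/gjugaitiudeupe/: /t/ is a voiceless stop between vowels /i/ and /i/, so it voices to [d]. /p/ is a voiceless stop between vowels /u/ and /e/, so it voices to [b]. → [gjugaidiudeube].
/emekuekuepdipifa/: /k/ is a voiceless stop between vowels /e/ and /u/, so it voices to [g]. /k/ is a voiceless stop between vowels /e/ and /u/, so it voices to [g]. /p/ is a voiceless stop between vowels /i/ and /i/, so it voices to [b]. → [emegueguepdibifa].

etwanumububobmibe, sadouguogulaa, gjugaidiudeube, emegueguepdibifa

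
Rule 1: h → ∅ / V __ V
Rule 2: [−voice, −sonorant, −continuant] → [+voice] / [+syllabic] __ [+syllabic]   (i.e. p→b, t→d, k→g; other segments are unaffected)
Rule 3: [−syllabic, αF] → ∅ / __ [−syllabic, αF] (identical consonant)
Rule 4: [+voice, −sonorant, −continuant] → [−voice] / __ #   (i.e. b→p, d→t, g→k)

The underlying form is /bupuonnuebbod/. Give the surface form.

bubuonuebot

Rule 1 (intervocalic h-deletion): no segment meets the environment; /bupuonnuebbod/ is unchanged.
Rule 2 (intervocalic voicing): /p/ is a voiceless stop between vowels /u/ and /u/, so it voices to [b]. /bupuonnuebbod/ → bubuonnuebbod.
Rule 3 (degemination): /nn/ is a geminate; the first /n/ deletes. /bb/ is a geminate; the first /b/ deletes. /bubuonnuebbod/ → bubuonuebod.
Rule 4 (final devoicing): /d/ is a voiced stop in word-final position, so it devoices to [t]. /bubuonuebod/ → bubuonuebot.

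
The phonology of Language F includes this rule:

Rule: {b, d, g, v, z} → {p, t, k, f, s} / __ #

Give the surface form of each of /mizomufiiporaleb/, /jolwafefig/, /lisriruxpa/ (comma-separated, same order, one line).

/mizomufiiporaleb/: /b/ is a voiced obstruent in word-final position, so it devoices to [p]. → [mizomufiiporalep].
/jolwafefig/: /g/ is a voiced obstruent in word-final position, so it devoices to [k]. → [jolwafefik].
/lisriruxpa/: the rule's environment is not met; surfaces unchanged as [lisriruxpa].

mizomufiiporalep, jolwafefik, lisriruxpa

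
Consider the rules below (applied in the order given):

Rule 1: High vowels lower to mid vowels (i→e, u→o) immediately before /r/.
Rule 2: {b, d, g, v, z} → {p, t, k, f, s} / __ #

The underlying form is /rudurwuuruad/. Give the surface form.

rudorwuoruat

Rule 1 (pre-rhotic lowering): /u/ is a high vowel immediately before /r/, so it lowers to [o]. /u/ is a high vowel immediately before /r/, so it lowers to [o]. /rudurwuuruad/ → rudorwuoruad.
Rule 2 (final devoicing): /d/ is a voiced obstruent in word-final position, so it devoices to [t]. /rudorwuoruad/ → rudorwuoruat.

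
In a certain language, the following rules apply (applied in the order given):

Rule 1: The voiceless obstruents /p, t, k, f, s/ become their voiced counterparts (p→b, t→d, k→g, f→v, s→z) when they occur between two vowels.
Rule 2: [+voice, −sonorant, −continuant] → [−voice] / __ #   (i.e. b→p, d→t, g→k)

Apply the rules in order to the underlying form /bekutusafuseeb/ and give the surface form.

Rule 1 (intervocalic voicing): /k/ is a voiceless obstruent between vowels /e/ and /u/, so it voices to [g]. /t/ is a voiceless obstruent between vowels /u/ and /u/, so it voices to [d]. /s/ is a voiceless obstruent between vowels /u/ and /a/, so it voices to [z]. /f/ is a voiceless obstruent between vowels /a/ and /u/, so it voices to [v]. /s/ is a voiceless obstruent between vowels /u/ and /e/, so it voices to [z]. /bekutusafuseeb/ → beguduzavuzeeb.
Rule 2 (final devoicing): /b/ is a voiced stop in word-final position, so it devoices to [p]. /beguduzavuzeeb/ → beguduzavuzeep.

beguduzavuzeep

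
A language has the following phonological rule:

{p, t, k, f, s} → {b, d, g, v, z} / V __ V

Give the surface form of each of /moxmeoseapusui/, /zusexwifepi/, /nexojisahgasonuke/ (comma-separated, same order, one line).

/moxmeoseapusui/: /s/ is a voiceless obstruent between vowels /o/ and /e/, so it voices to [z]. /p/ is a voiceless obstruent between vowels /a/ and /u/, so it voices to [b]. /s/ is a voiceless obstruent between vowels /u/ and /u/, so it voices to [z]. → [moxmeozeabuzui].
/zusexwifepi/: /s/ is a voiceless obstruent between vowels /u/ and /e/, so it voices to [z]. /f/ is a voiceless obstruent between vowels /i/ and /e/, so it voices to [v]. /p/ is a voiceless obstruent between vowels /e/ and /i/, so it voices to [b]. → [zuzexwivebi].
/nexojisahgasonuke/: /s/ is a voiceless obstruent between vowels /i/ and /a/, so it voices to [z]. /s/ is a voiceless obstruent between vowels /a/ and /o/, so it voices to [z]. /k/ is a voiceless obstruent between vowels /u/ and /e/, so it voices to [g]. → [nexojizahgazonuge].

moxmeozeabuzui, zuzexwivebi, nexojizahgazonuge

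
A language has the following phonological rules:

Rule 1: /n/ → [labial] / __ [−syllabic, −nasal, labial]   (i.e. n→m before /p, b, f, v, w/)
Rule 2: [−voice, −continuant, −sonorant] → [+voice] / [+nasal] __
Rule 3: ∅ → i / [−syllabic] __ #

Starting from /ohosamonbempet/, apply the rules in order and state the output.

Rule 1 (nasal place assimilation): /n/ precedes the labial consonant /b/, so it assimilates in place to [m]. /ohosamonbempet/ → ohosamombempet.
Rule 2 (post-nasal voicing): /p/ is a voiceless stop immediately after the nasal /m/, so it voices to [b]. /ohosamombempet/ → ohosamombembet.
Rule 3 (final i-epenthesis): the form ends in the consonant /t/, so [i] is inserted word-finally. /ohosamombembet/ → ohosamombembeti.

ohosamombembeti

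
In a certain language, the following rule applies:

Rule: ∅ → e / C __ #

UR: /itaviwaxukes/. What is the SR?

itaviwaxukese

the form ends in the consonant /s/, so [e] is inserted word-finally.
Surface form: [itaviwaxukese].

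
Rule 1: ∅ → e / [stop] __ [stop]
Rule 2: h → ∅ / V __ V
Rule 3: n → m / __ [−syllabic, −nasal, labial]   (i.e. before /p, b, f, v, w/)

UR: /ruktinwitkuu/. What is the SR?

ruketimwitekuu

Rule 1 (stop-cluster e-epenthesis): /k/ and /t/ form a stop–stop cluster, so [e] is inserted between them. /t/ and /k/ form a stop–stop cluster, so [e] is inserted between them. /ruktinwitkuu/ → ruketinwitekuu.
Rule 2 (intervocalic h-deletion): no segment meets the environment; /ruketinwitekuu/ is unchanged.
Rule 3 (nasal place assimilation): /n/ precedes the labial consonant /w/, so it assimilates in place to [m]. /ruketinwitekuu/ → ruketimwitekuu.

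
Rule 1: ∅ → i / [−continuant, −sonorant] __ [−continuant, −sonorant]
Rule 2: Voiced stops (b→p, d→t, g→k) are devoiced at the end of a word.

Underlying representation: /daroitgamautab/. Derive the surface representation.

Rule 1 (stop-cluster i-epenthesis): /t/ and /g/ form a stop–stop cluster, so [i] is inserted between them. /daroitgamautab/ → daroitigamautab.
Rule 2 (final devoicing): /b/ is a voiced stop in word-final position, so it devoices to [p]. /daroitigamautab/ → daroitigamautap.

daroitigamautap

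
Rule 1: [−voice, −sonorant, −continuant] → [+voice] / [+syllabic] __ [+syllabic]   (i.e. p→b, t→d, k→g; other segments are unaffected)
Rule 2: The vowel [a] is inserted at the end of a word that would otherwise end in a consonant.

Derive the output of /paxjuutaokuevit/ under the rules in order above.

paxjuudaoguevita

Rule 1 (intervocalic voicing): /t/ is a voiceless stop between vowels /u/ and /a/, so it voices to [d]. /k/ is a voiceless stop between vowels /o/ and /u/, so it voices to [g]. /paxjuutaokuevit/ → paxjuudaoguevit.
Rule 2 (final a-epenthesis): the form ends in the consonant /t/, so [a] is inserted word-finally. /paxjuudaoguevit/ → paxjuudaoguevita.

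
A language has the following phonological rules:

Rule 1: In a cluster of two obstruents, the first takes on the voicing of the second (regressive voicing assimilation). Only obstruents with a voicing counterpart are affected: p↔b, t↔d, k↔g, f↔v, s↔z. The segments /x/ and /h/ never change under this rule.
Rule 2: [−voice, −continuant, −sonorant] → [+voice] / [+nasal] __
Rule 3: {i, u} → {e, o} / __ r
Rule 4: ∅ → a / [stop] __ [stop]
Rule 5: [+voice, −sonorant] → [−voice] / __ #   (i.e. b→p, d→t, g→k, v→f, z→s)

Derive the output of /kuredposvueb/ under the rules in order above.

Rule 1 (regressive voicing assimilation): /d/ precedes the voiceless obstruent /p/, so it devoices to [t] by assimilation. /s/ precedes the voiced obstruent /v/, so it voices to [z] by assimilation. /kuredposvueb/ → kuretpozvueb.
Rule 2 (post-nasal voicing): no segment meets the environment; /kuretpozvueb/ is unchanged.
Rule 3 (pre-rhotic lowering): /u/ is a high vowel immediately before /r/, so it lowers to [o]. /kuretpozvueb/ → koretpozvueb.
Rule 4 (stop-cluster a-epenthesis): /t/ and /p/ form a stop–stop cluster, so [a] is inserted between them. /koretpozvueb/ → koretapozvueb.
Rule 5 (final devoicing): /b/ is a voiced obstruent in word-final position, so it devoices to [p]. /koretapozvueb/ → koretapozvuep.

koretapozvuep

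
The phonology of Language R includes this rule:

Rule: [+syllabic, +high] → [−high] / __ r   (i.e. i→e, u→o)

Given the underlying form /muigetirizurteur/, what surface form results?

Scanning /muigetirizurteur/: /u/ at position 2 is not in the conditioning environment; /i/ at position 3 is not in the conditioning environment; /i/ is a high vowel immediately before /r/, so it lowers to [e]; /i/ at position 9 is not in the conditioning environment; /u/ is a high vowel immediately before /r/, so it lowers to [o]; /u/ is a high vowel immediately before /r/, so it lowers to [o].
Result: [muigeterizorteor].

muigeterizorteor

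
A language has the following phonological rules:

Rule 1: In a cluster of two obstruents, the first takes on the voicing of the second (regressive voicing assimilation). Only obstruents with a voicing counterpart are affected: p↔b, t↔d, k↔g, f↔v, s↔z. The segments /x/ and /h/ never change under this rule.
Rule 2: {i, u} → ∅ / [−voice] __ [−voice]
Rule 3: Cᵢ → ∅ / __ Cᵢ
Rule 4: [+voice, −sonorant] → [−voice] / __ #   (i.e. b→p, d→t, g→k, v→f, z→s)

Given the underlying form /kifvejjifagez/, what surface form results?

kivejifages

Rule 1 (regressive voicing assimilation): /f/ precedes the voiced obstruent /v/, so it voices to [v] by assimilation. /kifvejjifagez/ → kivvejjifagez.
Rule 2 (high vowel syncope): no segment meets the environment; /kivvejjifagez/ is unchanged.
Rule 3 (degemination): /vv/ is a geminate; the first /v/ deletes. /jj/ is a geminate; the first /j/ deletes. /kivvejjifagez/ → kivejifagez.
Rule 4 (final devoicing): /z/ is a voiced obstruent in word-final position, so it devoices to [s]. /kivejifagez/ → kivejifages.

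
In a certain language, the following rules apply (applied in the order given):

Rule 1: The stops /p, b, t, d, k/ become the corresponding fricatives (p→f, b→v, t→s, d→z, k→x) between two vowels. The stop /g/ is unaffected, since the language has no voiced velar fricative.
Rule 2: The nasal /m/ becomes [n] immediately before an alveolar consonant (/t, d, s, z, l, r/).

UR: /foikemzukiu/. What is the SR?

Rule 1 (intervocalic spirantization): /k/ is a stop between vowels /i/ and /e/, so it spirantizes to the fricative [x]. /k/ is a stop between vowels /u/ and /i/, so it spirantizes to the fricative [x]. /foikemzukiu/ → foixemzuxiu.
Rule 2 (nasal place assimilation): /m/ precedes the alveolar consonant /z/, so it assimilates in place to [n]. /foixemzuxiu/ → foixenzuxiu.

foixenzuxiu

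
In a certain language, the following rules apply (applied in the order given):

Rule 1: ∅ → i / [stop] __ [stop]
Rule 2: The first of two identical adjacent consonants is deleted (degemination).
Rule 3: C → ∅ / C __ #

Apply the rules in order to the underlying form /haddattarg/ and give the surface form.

Rule 1 (stop-cluster i-epenthesis): /d/ and /d/ form a stop–stop cluster, so [i] is inserted between them. /t/ and /t/ form a stop–stop cluster, so [i] is inserted between them. /haddattarg/ → hadidatitarg.
Rule 2 (degemination): no segment meets the environment; /hadidatitarg/ is unchanged.
Rule 3 (final cluster simplification): /g/ is the second consonant of a word-final cluster /rg/, so it deletes. /hadidatitarg/ → hadidatitar.

hadidatitar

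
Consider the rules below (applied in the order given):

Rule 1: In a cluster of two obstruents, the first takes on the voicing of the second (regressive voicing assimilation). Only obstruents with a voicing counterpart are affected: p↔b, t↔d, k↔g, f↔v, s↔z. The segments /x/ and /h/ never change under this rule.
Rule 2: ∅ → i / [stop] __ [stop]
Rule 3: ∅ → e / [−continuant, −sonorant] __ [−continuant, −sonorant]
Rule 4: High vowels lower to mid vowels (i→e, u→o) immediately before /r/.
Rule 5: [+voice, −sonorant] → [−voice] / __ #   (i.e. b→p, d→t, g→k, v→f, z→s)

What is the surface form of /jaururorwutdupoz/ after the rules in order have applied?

jaorororwudidupos

Rule 1 (regressive voicing assimilation): /t/ precedes the voiced obstruent /d/, so it voices to [d] by assimilation. /jaururorwutdupoz/ → jaururorwuddupoz.
Rule 2 (stop-cluster i-epenthesis): /d/ and /d/ form a stop–stop cluster, so [i] is inserted between them. /jaururorwuddupoz/ → jaururorwudidupoz.
Rule 3 (stop-cluster e-epenthesis): no segment meets the environment; /jaururorwudidupoz/ is unchanged.
Rule 4 (pre-rhotic lowering): /u/ is a high vowel immediately before /r/, so it lowers to [o]. /u/ is a high vowel immediately before /r/, so it lowers to [o]. /jaururorwudidupoz/ → jaorororwudidupoz.
Rule 5 (final devoicing): /z/ is a voiced obstruent in word-final position, so it devoices to [s]. /jaorororwudidupoz/ → jaorororwudidupos.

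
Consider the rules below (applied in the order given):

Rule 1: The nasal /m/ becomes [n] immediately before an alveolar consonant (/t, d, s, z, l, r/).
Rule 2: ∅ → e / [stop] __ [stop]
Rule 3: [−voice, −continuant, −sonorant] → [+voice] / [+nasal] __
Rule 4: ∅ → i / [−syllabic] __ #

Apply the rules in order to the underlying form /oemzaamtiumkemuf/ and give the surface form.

oenzaandiumgemufi

Rule 1 (nasal place assimilation): /m/ precedes the alveolar consonant /z/, so it assimilates in place to [n]. /m/ precedes the alveolar consonant /t/, so it assimilates in place to [n]. /oemzaamtiumkemuf/ → oenzaantiumkemuf.
Rule 2 (stop-cluster e-epenthesis): no segment meets the environment; /oenzaantiumkemuf/ is unchanged.
Rule 3 (post-nasal voicing): /t/ is a voiceless stop immediately after the nasal /n/, so it voices to [d]. /k/ is a voiceless stop immediately after the nasal /m/, so it voices to [g]. /oenzaantiumkemuf/ → oenzaandiumgemuf.
Rule 4 (final i-epenthesis): the form ends in the consonant /f/, so [i] is inserted word-finally. /oenzaandiumgemuf/ → oenzaandiumgemufi.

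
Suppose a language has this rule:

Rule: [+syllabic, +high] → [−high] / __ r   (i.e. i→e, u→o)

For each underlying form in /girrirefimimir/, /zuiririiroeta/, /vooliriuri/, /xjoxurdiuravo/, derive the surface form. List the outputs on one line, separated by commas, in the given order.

gerrerefimimer, zuererieroeta, vooleriori, xjoxordioravo

/girrirefimimir/: /i/ is a high vowel immediately before /r/, so it lowers to [e]. /i/ is a high vowel immediately before /r/, so it lowers to [e]. /i/ is a high vowel immediately before /r/, so it lowers to [e]. → [gerrerefimimer].
/zuiririiroeta/: /i/ is a high vowel immediately before /r/, so it lowers to [e]. /i/ is a high vowel immediately before /r/, so it lowers to [e]. /i/ is a high vowel immediately before /r/, so it lowers to [e]. → [zuererieroeta].
/vooliriuri/: /i/ is a high vowel immediately before /r/, so it lowers to [e]. /u/ is a high vowel immediately before /r/, so it lowers to [o]. → [vooleriori].
/xjoxurdiuravo/: /u/ is a high vowel immediately before /r/, so it lowers to [o]. /u/ is a high vowel immediately before /r/, so it lowers to [o]. → [xjoxordioravo].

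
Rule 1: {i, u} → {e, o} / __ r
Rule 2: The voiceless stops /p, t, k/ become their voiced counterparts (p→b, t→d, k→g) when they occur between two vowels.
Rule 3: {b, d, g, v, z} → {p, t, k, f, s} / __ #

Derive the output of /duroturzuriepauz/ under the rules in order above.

dorodorzoriebaus

Rule 1 (pre-rhotic lowering): /u/ is a high vowel immediately before /r/, so it lowers to [o]. /u/ is a high vowel immediately before /r/, so it lowers to [o]. /u/ is a high vowel immediately before /r/, so it lowers to [o]. /duroturzuriepauz/ → dorotorzoriepauz.
Rule 2 (intervocalic voicing): /t/ is a voiceless stop between vowels /o/ and /o/, so it voices to [d]. /p/ is a voiceless stop between vowels /e/ and /a/, so it voices to [b]. /dorotorzoriepauz/ → dorodorzoriebauz.
Rule 3 (final devoicing): /z/ is a voiced obstruent in word-final position, so it devoices to [s]. /dorodorzoriebauz/ → dorodorzoriebaus.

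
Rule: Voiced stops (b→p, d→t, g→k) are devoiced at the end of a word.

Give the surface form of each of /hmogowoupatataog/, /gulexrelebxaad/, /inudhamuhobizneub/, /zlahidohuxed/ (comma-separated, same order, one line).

/hmogowoupatataog/: /g/ is a voiced stop in word-final position, so it devoices to [k]. → [hmogowoupatataok].
/gulexrelebxaad/: /d/ is a voiced stop in word-final position, so it devoices to [t]. → [gulexrelebxaat].
/inudhamuhobizneub/: /b/ is a voiced stop in word-final position, so it devoices to [p]. → [inudhamuhobizneup].
/zlahidohuxed/: /d/ is a voiced stop in word-final position, so it devoices to [t]. → [zlahidohuxet].

hmogowoupatataok, gulexrelebxaat, inudhamuhobizneup, zlahidohuxet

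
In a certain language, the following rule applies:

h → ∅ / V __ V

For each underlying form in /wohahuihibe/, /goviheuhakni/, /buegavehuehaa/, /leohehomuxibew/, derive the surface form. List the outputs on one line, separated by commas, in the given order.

/wohahuihibe/: /h/ occurs between vowels /o/ and /a/, so it deletes. /h/ occurs between vowels /a/ and /u/, so it deletes. /h/ occurs between vowels /i/ and /i/, so it deletes. → [woauiibe].
/goviheuhakni/: /h/ occurs between vowels /i/ and /e/, so it deletes. /h/ occurs between vowels /u/ and /a/, so it deletes. → [govieuakni].
/buegavehuehaa/: /h/ occurs between vowels /e/ and /u/, so it deletes. /h/ occurs between vowels /e/ and /a/, so it deletes. → [buegaveueaa].
/leohehomuxibew/: /h/ occurs between vowels /o/ and /e/, so it deletes. /h/ occurs between vowels /e/ and /o/, so it deletes. → [leoeomuxibew].

woauiibe, govieuakni, buegaveueaa, leoeomuxibew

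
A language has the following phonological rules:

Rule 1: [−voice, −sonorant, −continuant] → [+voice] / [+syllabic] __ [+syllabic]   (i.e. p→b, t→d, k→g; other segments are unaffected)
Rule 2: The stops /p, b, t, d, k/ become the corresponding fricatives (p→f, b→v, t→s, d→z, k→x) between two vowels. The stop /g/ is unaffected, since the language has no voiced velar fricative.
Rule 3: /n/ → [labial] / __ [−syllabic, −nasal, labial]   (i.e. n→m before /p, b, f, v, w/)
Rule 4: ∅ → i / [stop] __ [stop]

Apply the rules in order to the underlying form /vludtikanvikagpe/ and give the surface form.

vluditigamvigagipe

Rule 1 (intervocalic voicing): /k/ is a voiceless stop between vowels /i/ and /a/, so it voices to [g]. /k/ is a voiceless stop between vowels /i/ and /a/, so it voices to [g]. /vludtikanvikagpe/ → vludtiganvigagpe.
Rule 2 (intervocalic spirantization): no segment meets the environment; /vludtiganvigagpe/ is unchanged.
Rule 3 (nasal place assimilation): /n/ precedes the labial consonant /v/, so it assimilates in place to [m]. /vludtiganvigagpe/ → vludtigamvigagpe.
Rule 4 (stop-cluster i-epenthesis): /d/ and /t/ form a stop–stop cluster, so [i] is inserted between them. /g/ and /p/ form a stop–stop cluster, so [i] is inserted between them. /vludtigamvigagpe/ → vluditigamvigagipe.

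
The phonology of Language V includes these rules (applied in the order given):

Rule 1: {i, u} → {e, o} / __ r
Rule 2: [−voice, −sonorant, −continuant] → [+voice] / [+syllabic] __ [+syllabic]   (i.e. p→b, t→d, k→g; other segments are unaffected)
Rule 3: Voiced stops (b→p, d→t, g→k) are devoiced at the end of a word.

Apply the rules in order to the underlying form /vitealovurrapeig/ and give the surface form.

Rule 1 (pre-rhotic lowering): /u/ is a high vowel immediately before /r/, so it lowers to [o]. /vitealovurrapeig/ → vitealovorrapeig.
Rule 2 (intervocalic voicing): /t/ is a voiceless stop between vowels /i/ and /e/, so it voices to [d]. /p/ is a voiceless stop between vowels /a/ and /e/, so it voices to [b]. /vitealovorrapeig/ → videalovorrabeig.
Rule 3 (final devoicing): /g/ is a voiced stop in word-final position, so it devoices to [k]. /videalovorrabeig/ → videalovorrabeik.

videalovorrabeik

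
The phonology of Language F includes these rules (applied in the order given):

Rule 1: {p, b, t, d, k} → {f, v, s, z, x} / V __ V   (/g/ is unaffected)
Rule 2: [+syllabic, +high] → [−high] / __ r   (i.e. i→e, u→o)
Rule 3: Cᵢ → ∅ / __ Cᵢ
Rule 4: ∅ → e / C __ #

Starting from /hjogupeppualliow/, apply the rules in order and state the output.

Rule 1 (intervocalic spirantization): /p/ is a stop between vowels /u/ and /e/, so it spirantizes to the fricative [f]. /hjogupeppualliow/ → hjogufeppualliow.
Rule 2 (pre-rhotic lowering): no segment meets the environment; /hjogufeppualliow/ is unchanged.
Rule 3 (degemination): /pp/ is a geminate; the first /p/ deletes. /ll/ is a geminate; the first /l/ deletes. /hjogufeppualliow/ → hjogufepualiow.
Rule 4 (final e-epenthesis): the form ends in the consonant /w/, so [e] is inserted word-finally. /hjogufepualiow/ → hjogufepualiowe.

hjogufepualiowe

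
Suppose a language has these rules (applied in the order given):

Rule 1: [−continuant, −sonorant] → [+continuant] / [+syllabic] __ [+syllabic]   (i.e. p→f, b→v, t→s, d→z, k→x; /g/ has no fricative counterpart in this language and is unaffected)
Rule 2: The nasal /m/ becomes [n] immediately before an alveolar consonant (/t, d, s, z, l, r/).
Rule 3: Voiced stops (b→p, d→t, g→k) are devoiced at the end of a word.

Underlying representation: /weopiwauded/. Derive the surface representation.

weofiwauzet

Rule 1 (intervocalic spirantization): /p/ is a stop between vowels /o/ and /i/, so it spirantizes to the fricative [f]. /d/ is a stop between vowels /u/ and /e/, so it spirantizes to the fricative [z]. /weopiwauded/ → weofiwauzed.
Rule 2 (nasal place assimilation): no segment meets the environment; /weofiwauzed/ is unchanged.
Rule 3 (final devoicing): /d/ is a voiced stop in word-final position, so it devoices to [t]. /weofiwauzed/ → weofiwauzet.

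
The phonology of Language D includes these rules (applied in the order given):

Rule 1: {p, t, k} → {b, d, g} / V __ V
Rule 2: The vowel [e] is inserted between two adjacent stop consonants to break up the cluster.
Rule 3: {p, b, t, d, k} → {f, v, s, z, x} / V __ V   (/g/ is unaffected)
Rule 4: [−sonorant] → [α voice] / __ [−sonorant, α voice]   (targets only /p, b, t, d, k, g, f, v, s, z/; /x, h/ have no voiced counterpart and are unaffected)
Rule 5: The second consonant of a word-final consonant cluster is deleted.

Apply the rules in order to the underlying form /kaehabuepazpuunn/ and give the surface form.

Rule 1 (intervocalic voicing): /p/ is a voiceless stop between vowels /e/ and /a/, so it voices to [b]. /kaehabuepazpuunn/ → kaehabuebazpuunn.
Rule 2 (stop-cluster e-epenthesis): no segment meets the environment; /kaehabuebazpuunn/ is unchanged.
Rule 3 (intervocalic spirantization): /b/ is a stop between vowels /a/ and /u/, so it spirantizes to the fricative [v]. /b/ is a stop between vowels /e/ and /a/, so it spirantizes to the fricative [v]. /kaehabuebazpuunn/ → kaehavuevazpuunn.
Rule 4 (regressive voicing assimilation): /z/ precedes the voiceless obstruent /p/, so it devoices to [s] by assimilation. /kaehavuevazpuunn/ → kaehavuevaspuunn.
Rule 5 (final cluster simplification): /n/ is the second consonant of a word-final cluster /nn/, so it deletes. /kaehavuevaspuunn/ → kaehavuevaspuun.

kaehavuevaspuun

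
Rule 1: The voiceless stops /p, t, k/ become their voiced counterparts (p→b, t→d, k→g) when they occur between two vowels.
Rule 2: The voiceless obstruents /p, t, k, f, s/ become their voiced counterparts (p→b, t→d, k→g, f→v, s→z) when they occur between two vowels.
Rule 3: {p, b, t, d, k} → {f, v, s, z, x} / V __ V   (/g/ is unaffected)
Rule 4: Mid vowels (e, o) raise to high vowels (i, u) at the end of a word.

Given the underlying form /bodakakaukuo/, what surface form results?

Rule 1 (intervocalic voicing): /k/ is a voiceless stop between vowels /a/ and /a/, so it voices to [g]. /k/ is a voiceless stop between vowels /a/ and /a/, so it voices to [g]. /k/ is a voiceless stop between vowels /u/ and /u/, so it voices to [g]. /bodakakaukuo/ → bodagagauguo.
Rule 2 (intervocalic voicing): no segment meets the environment; /bodagagauguo/ is unchanged.
Rule 3 (intervocalic spirantization): /d/ is a stop between vowels /o/ and /a/, so it spirantizes to the fricative [z]. /bodagagauguo/ → bozagagauguo.
Rule 4 (final vowel raising): /o/ is a mid vowel in word-final position, so it raises to [u]. /bozagagauguo/ → bozagagauguu.

bozagagauguu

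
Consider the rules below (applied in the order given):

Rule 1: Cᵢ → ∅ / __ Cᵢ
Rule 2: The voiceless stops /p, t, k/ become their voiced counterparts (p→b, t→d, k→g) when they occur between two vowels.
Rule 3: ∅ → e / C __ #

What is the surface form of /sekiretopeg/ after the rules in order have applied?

Rule 1 (degemination): no segment meets the environment; /sekiretopeg/ is unchanged.
Rule 2 (intervocalic voicing): /k/ is a voiceless stop between vowels /e/ and /i/, so it voices to [g]. /t/ is a voiceless stop between vowels /e/ and /o/, so it voices to [d]. /p/ is a voiceless stop between vowels /o/ and /e/, so it voices to [b]. /sekiretopeg/ → segiredobeg.
Rule 3 (final e-epenthesis): the form ends in the consonant /g/, so [e] is inserted word-finally. /segiredobeg/ → segiredobege.

segiredobege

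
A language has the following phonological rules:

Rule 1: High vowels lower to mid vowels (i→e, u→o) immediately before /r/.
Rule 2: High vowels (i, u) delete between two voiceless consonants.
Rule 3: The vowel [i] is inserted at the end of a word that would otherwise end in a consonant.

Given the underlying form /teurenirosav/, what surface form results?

Rule 1 (pre-rhotic lowering): /u/ is a high vowel immediately before /r/, so it lowers to [o]. /i/ is a high vowel immediately before /r/, so it lowers to [e]. /teurenirosav/ → teorenerosav.
Rule 2 (high vowel syncope): no segment meets the environment; /teorenerosav/ is unchanged.
Rule 3 (final i-epenthesis): the form ends in the consonant /v/, so [i] is inserted word-finally. /teorenerosav/ → teorenerosavi.

teorenerosavi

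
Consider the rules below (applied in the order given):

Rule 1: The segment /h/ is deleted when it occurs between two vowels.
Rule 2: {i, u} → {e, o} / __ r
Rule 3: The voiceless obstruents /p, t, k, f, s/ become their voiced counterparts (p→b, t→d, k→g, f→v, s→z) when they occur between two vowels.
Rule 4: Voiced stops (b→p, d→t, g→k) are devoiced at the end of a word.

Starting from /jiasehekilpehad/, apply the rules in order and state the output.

jiazeegilpeat

Rule 1 (intervocalic h-deletion): /h/ occurs between vowels /e/ and /e/, so it deletes. /h/ occurs between vowels /e/ and /a/, so it deletes. /jiasehekilpehad/ → jiaseekilpead.
Rule 2 (pre-rhotic lowering): no segment meets the environment; /jiaseekilpead/ is unchanged.
Rule 3 (intervocalic voicing): /s/ is a voiceless obstruent between vowels /a/ and /e/, so it voices to [z]. /k/ is a voiceless obstruent between vowels /e/ and /i/, so it voices to [g]. /jiaseekilpead/ → jiazeegilpead.
Rule 4 (final devoicing): /d/ is a voiced stop in word-final position, so it devoices to [t]. /jiazeegilpead/ → jiazeegilpeat.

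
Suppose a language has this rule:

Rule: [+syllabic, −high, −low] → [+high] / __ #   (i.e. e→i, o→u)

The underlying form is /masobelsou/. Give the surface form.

masobelsou

No segment of /masobelsou/ meets the structural description of the rule, so the form surfaces unchanged.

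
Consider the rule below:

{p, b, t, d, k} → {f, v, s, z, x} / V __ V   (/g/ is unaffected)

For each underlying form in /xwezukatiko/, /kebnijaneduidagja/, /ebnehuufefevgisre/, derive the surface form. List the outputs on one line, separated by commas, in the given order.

xwezuxasixo, kebnijanezuizagja, ebnehuufefevgisre

/xwezukatiko/: /k/ is a stop between vowels /u/ and /a/, so it spirantizes to the fricative [x]. /t/ is a stop between vowels /a/ and /i/, so it spirantizes to the fricative [s]. /k/ is a stop between vowels /i/ and /o/, so it spirantizes to the fricative [x]. → [xwezuxasixo].
/kebnijaneduidagja/: /d/ is a stop between vowels /e/ and /u/, so it spirantizes to the fricative [z]. /d/ is a stop between vowels /i/ and /a/, so it spirantizes to the fricative [z]. → [kebnijanezuizagja].
/ebnehuufefevgisre/: the rule's environment is not met; surfaces unchanged as [ebnehuufefevgisre].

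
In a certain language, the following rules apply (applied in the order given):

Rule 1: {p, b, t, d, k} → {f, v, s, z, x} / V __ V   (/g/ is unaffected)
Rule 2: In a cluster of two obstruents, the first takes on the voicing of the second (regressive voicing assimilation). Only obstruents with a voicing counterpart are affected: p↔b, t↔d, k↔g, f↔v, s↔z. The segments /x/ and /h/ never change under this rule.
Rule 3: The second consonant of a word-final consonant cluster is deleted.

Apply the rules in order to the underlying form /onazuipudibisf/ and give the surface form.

onazuifuzivis

Rule 1 (intervocalic spirantization): /p/ is a stop between vowels /i/ and /u/, so it spirantizes to the fricative [f]. /d/ is a stop between vowels /u/ and /i/, so it spirantizes to the fricative [z]. /b/ is a stop between vowels /i/ and /i/, so it spirantizes to the fricative [v]. /onazuipudibisf/ → onazuifuzivisf.
Rule 2 (regressive voicing assimilation): no segment meets the environment; /onazuifuzivisf/ is unchanged.
Rule 3 (final cluster simplification): /f/ is the second consonant of a word-final cluster /sf/, so it deletes. /onazuifuzivisf/ → onazuifuzivis.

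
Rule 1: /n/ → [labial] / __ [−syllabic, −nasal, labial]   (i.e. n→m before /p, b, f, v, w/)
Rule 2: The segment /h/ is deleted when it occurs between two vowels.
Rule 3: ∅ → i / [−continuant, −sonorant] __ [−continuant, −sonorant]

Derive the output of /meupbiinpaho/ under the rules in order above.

Rule 1 (nasal place assimilation): /n/ precedes the labial consonant /p/, so it assimilates in place to [m]. /meupbiinpaho/ → meupbiimpaho.
Rule 2 (intervocalic h-deletion): /h/ occurs between vowels /a/ and /o/, so it deletes. /meupbiimpaho/ → meupbiimpao.
Rule 3 (stop-cluster i-epenthesis): /p/ and /b/ form a stop–stop cluster, so [i] is inserted between them. /meupbiimpao/ → meupibiimpao.

meupibiimpao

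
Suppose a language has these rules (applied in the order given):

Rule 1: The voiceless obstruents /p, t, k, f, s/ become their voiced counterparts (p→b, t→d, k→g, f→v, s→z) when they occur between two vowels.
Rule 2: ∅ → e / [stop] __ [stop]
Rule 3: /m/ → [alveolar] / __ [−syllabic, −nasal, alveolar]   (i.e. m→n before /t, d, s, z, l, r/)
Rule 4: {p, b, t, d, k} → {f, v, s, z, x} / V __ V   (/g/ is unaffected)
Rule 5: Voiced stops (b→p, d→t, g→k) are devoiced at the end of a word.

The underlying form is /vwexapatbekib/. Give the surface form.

vwexavasevegip

Rule 1 (intervocalic voicing): /p/ is a voiceless obstruent between vowels /a/ and /a/, so it voices to [b]. /k/ is a voiceless obstruent between vowels /e/ and /i/, so it voices to [g]. /vwexapatbekib/ → vwexabatbegib.
Rule 2 (stop-cluster e-epenthesis): /t/ and /b/ form a stop–stop cluster, so [e] is inserted between them. /vwexabatbegib/ → vwexabatebegib.
Rule 3 (nasal place assimilation): no segment meets the environment; /vwexabatebegib/ is unchanged.
Rule 4 (intervocalic spirantization): /b/ is a stop between vowels /a/ and /a/, so it spirantizes to the fricative [v]. /t/ is a stop between vowels /a/ and /e/, so it spirantizes to the fricative [s]. /b/ is a stop between vowels /e/ and /e/, so it spirantizes to the fricative [v]. /vwexabatebegib/ → vwexavasevegib.
Rule 5 (final devoicing): /b/ is a voiced stop in word-final position, so it devoices to [p]. /vwexavasevegib/ → vwexavasevegip.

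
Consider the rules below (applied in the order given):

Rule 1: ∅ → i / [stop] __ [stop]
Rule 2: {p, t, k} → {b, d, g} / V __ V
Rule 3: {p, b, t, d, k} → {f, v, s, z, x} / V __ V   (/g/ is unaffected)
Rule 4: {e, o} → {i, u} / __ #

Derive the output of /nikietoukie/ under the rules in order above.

nigiezougii

Rule 1 (stop-cluster i-epenthesis): no segment meets the environment; /nikietoukie/ is unchanged.
Rule 2 (intervocalic voicing): /k/ is a voiceless stop between vowels /i/ and /i/, so it voices to [g]. /t/ is a voiceless stop between vowels /e/ and /o/, so it voices to [d]. /k/ is a voiceless stop between vowels /u/ and /i/, so it voices to [g]. /nikietoukie/ → nigiedougie.
Rule 3 (intervocalic spirantization): /d/ is a stop between vowels /e/ and /o/, so it spirantizes to the fricative [z]. /nigiedougie/ → nigiezougie.
Rule 4 (final vowel raising): /e/ is a mid vowel in word-final position, so it raises to [i]. /nigiezougie/ → nigiezougii.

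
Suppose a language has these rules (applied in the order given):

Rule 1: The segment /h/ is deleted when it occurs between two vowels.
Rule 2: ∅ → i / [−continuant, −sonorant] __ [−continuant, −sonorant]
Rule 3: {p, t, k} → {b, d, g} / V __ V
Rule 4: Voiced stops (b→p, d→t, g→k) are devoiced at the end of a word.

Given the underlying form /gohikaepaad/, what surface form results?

Rule 1 (intervocalic h-deletion): /h/ occurs between vowels /o/ and /i/, so it deletes. /gohikaepaad/ → goikaepaad.
Rule 2 (stop-cluster i-epenthesis): no segment meets the environment; /goikaepaad/ is unchanged.
Rule 3 (intervocalic voicing): /k/ is a voiceless stop between vowels /i/ and /a/, so it voices to [g]. /p/ is a voiceless stop between vowels /e/ and /a/, so it voices to [b]. /goikaepaad/ → goigaebaad.
Rule 4 (final devoicing): /d/ is a voiced stop in word-final position, so it devoices to [t]. /goigaebaad/ → goigaebaat.

goigaebaat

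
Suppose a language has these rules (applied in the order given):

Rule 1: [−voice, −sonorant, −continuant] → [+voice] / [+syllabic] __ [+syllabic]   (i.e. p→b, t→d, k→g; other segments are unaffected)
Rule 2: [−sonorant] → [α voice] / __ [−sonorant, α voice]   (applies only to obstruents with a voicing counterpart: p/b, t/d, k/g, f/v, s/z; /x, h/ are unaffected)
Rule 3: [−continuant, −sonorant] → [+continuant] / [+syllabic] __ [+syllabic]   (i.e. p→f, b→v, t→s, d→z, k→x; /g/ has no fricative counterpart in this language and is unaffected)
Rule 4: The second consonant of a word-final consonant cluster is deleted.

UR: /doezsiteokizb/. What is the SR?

doessizeogiz

Rule 1 (intervocalic voicing): /t/ is a voiceless stop between vowels /i/ and /e/, so it voices to [d]. /k/ is a voiceless stop between vowels /o/ and /i/, so it voices to [g]. /doezsiteokizb/ → doezsideogizb.
Rule 2 (regressive voicing assimilation): /z/ precedes the voiceless obstruent /s/, so it devoices to [s] by assimilation. /doezsideogizb/ → doessideogizb.
Rule 3 (intervocalic spirantization): /d/ is a stop between vowels /i/ and /e/, so it spirantizes to the fricative [z]. /doessideogizb/ → doessizeogizb.
Rule 4 (final cluster simplification): /b/ is the second consonant of a word-final cluster /zb/, so it deletes. /doessizeogizb/ → doessizeogiz.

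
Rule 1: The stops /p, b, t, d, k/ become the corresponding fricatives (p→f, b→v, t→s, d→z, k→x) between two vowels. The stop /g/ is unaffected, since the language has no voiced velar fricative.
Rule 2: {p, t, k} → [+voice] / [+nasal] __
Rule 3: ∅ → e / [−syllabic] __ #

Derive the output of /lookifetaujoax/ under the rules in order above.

Rule 1 (intervocalic spirantization): /k/ is a stop between vowels /o/ and /i/, so it spirantizes to the fricative [x]. /t/ is a stop between vowels /e/ and /a/, so it spirantizes to the fricative [s]. /lookifetaujoax/ → looxifesaujoax.
Rule 2 (post-nasal voicing): no segment meets the environment; /looxifesaujoax/ is unchanged.
Rule 3 (final e-epenthesis): the form ends in the consonant /x/, so [e] is inserted word-finally. /looxifesaujoax/ → looxifesaujoaxe.

looxifesaujoaxe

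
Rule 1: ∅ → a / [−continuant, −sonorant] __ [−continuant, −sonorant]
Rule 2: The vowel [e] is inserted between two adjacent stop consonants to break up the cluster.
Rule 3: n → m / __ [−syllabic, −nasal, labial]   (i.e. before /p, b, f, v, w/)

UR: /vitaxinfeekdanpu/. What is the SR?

Rule 1 (stop-cluster a-epenthesis): /k/ and /d/ form a stop–stop cluster, so [a] is inserted between them. /vitaxinfeekdanpu/ → vitaxinfeekadanpu.
Rule 2 (stop-cluster e-epenthesis): no segment meets the environment; /vitaxinfeekadanpu/ is unchanged.
Rule 3 (nasal place assimilation): /n/ precedes the labial consonant /f/, so it assimilates in place to [m]. /n/ precedes the labial consonant /p/, so it assimilates in place to [m]. /vitaxinfeekadanpu/ → vitaximfeekadampu.

vitaximfeekadampu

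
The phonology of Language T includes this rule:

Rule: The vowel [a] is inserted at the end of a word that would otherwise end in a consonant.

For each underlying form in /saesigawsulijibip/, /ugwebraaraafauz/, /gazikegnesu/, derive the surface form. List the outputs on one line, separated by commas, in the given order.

/saesigawsulijibip/: the form ends in the consonant /p/, so [a] is inserted word-finally. → [saesigawsulijibipa].
/ugwebraaraafauz/: the form ends in the consonant /z/, so [a] is inserted word-finally. → [ugwebraaraafauza].
/gazikegnesu/: the rule's environment is not met; surfaces unchanged as [gazikegnesu].

saesigawsulijibipa, ugwebraaraafauza, gazikegnesu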